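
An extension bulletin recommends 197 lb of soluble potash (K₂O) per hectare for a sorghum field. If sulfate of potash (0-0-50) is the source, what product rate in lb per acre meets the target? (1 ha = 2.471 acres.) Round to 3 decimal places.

Product per hectare = 197 / 50% = 394 lb.
Convert to per acre: 394 × 0.404694 = 159.4496 lb.

159.450 lb of product per acre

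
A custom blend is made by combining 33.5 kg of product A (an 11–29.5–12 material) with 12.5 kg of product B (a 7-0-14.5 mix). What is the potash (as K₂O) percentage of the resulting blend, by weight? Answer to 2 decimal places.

12.68% K₂O

Total mass = 33.5 + 12.5 = 46 kg.
K₂O mass = 12%×33.5 + 14.5%×12.5 = 5.8325 kg.
% K₂O = 5.8325 / 46 = 12.6793%.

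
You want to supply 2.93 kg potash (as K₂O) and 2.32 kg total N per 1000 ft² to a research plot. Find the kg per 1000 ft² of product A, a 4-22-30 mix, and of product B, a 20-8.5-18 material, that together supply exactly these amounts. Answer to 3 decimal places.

Per-1000 ft² balance (a = product A, b = product B):
K₂O: 0.3·a + 0.18·b = 2.93
N: 0.04·a + 0.2·b = 2.32
From row1: a = (2.93 − 0.18·b) / 0.3.
Into row2: 0.04·(2.93 − 0.18·b)/0.3 + 0.2·b = 2.32 → b = 10.9621, a = 3.18939.

3.189 kg product A, 10.962 kg product B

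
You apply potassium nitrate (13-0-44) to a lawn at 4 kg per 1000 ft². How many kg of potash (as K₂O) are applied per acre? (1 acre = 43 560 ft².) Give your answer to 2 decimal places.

76.67 kg K₂O per acre

K₂O per 1000 ft² = 4 × 44% = 1.76 kg.
Convert to per acre: 1.76 × 43.56 = 76.6656 kg.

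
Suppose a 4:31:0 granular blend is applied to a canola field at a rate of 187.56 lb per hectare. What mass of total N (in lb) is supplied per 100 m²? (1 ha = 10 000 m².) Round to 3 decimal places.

nitrogen per hectare = 187.56 × 4% = 7.5024 lb.
Convert to per 100 m²: 7.5024 × 0.01 = 0.075024 lb.

0.075 lb N per hundred sq m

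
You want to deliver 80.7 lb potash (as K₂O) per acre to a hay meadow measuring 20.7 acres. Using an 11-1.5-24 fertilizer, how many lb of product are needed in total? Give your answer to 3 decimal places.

6960.375 lb

Product per acre = 80.7 / 24% = 336.25 lb.
Total product = 336.25 × 20.7 = 6960.375 lb.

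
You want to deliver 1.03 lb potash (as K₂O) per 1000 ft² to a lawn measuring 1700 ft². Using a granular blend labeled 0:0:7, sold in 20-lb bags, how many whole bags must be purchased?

2 bags

Product per 1000 ft² = 1.03 / 7% = 14.7143 lb.
Total product = 14.7143 × 1700 / 1000 = 25.0143 lb.
Bags = ⌈25.0143 / 20⌉ = 2.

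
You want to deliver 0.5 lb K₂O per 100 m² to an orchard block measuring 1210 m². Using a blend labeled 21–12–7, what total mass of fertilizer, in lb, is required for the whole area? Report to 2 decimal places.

86.43 lb

Product per 100 m² = 0.5 / 7% = 7.14286 lb.
Total product = 7.14286 × 1210 / 100 = 86.4286 lb.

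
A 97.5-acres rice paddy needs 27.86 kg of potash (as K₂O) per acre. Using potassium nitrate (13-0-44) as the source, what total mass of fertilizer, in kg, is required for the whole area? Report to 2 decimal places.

Product per acre = 27.86 / 44% = 63.3182 kg.
Total product = 63.3182 × 97.5 = 6173.523 kg.

6173.52 kg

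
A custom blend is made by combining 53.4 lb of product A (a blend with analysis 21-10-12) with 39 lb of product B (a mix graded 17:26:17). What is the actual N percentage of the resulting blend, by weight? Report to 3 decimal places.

19.312% N

Total mass = 53.4 + 39 = 92.4 lb.
N mass = 21%×53.4 + 17%×39 = 17.844 lb.
% N = 17.844 / 92.4 = 19.3117%.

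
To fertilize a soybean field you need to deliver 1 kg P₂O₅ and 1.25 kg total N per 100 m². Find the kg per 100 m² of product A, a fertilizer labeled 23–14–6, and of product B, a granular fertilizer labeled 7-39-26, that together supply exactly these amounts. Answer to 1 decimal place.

Per-100 m² balance (a = product A, b = product B):
P₂O₅: 0.14·a + 0.39·b = 1
N: 0.23·a + 0.07·b = 1.25
Solving simultaneously: a = 5.22528, b = 0.68836.

5.2 kg product A, 0.7 kg product B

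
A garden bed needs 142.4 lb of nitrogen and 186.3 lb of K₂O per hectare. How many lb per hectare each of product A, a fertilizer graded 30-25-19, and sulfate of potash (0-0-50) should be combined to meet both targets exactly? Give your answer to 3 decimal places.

With a, b = lb per hectare of product A and sulfate of potash:
N: 0.3·a + 0·b = 142.4
K₂O: 0.19·a + 0.5·b = 186.3
Solving simultaneously: a = 474.6667, b = 192.2267.

474.667 lb product A, 192.227 lb sulfate of potash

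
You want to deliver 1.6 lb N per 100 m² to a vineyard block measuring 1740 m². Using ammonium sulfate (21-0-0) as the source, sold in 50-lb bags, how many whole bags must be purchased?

3 bags

Product per 100 m² = 1.6 / 21% = 7.61905 lb.
Total product = 7.61905 × 1740 / 100 = 132.571 lb.
Bags = ⌈132.571 / 50⌉ = 3.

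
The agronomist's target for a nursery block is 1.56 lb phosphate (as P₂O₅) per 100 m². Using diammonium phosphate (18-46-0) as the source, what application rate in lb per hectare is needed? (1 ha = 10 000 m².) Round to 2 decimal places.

339.13 lb of product per hectare

Product per 100 m² = 1.56 / 46% = 3.3913 lb.
Convert to per hectare: 3.3913 × 100 = 339.1304 lb.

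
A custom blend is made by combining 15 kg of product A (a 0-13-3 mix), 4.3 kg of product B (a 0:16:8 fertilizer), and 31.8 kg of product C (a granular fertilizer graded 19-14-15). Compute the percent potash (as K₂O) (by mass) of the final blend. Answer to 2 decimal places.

10.89% K₂O

Total mass = 15 + 4.3 + 31.8 = 51.1 kg.
K₂O mass = 3%×15 + 8%×4.3 + 15%×31.8 = 5.564 kg.
% K₂O = 5.564 / 51.1 = 10.8885%.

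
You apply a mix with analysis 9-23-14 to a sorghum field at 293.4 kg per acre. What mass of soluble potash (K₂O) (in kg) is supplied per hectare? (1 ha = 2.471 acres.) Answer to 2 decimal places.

K₂O per acre = 293.4 × 14% = 41.076 kg.
Convert to per hectare: 41.076 × 2.471 = 101.499 kg.

101.50 kg K₂O per hectare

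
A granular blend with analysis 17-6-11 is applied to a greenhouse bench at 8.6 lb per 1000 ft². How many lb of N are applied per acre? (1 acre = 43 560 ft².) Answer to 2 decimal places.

63.68 lb N per acre

nitrogen per 1000 ft² = 8.6 × 17% = 1.462 lb.
Convert to per acre: 1.462 × 43.56 = 63.6847 lb.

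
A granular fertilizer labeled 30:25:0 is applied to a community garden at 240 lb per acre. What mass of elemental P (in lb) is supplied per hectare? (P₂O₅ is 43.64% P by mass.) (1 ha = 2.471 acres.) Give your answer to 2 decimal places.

64.70 lb P per hectare

P₂O₅ per acre = 240 × 25% = 60 lb.
Elemental P = 60 × 0.4364 = 26.184 lb per acre.
Convert to per hectare: 26.184 × 2.471 = 64.7007 lb.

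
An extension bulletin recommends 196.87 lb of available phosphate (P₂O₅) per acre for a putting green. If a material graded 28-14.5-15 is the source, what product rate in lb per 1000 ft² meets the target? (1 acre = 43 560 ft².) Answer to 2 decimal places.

Product per acre = 196.87 / 14.5% = 1357.72 lb.
Convert to per 1000 ft²: 1357.72 × 0.0229568 = 31.1691 lb.

31.17 lb of product per thousand sq ft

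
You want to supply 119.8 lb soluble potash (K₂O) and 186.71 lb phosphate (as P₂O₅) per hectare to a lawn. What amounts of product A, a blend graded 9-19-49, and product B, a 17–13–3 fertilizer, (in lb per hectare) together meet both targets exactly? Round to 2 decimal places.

With a, b = lb per hectare of product A and product B:
K₂O: 0.49·a + 0.03·b = 119.8
P₂O₅: 0.19·a + 0.13·b = 186.71
Eliminate a: (row1) − 0.49/0.19·(row2) → -0.305263·b = -361.715, so b = 1184.929.
Back-substitute: a = (119.8 − 0.03·1184.929) / 0.49 = 171.943.

171.94 lb product A, 1184.93 lb product B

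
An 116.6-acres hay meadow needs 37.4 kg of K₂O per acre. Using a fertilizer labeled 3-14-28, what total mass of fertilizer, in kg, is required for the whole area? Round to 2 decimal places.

15574.43 kg

Product per acre = 37.4 / 28% = 133.571 kg.
Total product = 133.571 × 116.6 = 15574.429 kg.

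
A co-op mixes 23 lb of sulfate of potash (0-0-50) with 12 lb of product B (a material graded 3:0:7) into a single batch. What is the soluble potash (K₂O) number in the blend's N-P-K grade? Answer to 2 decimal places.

Total mass = 23 + 12 = 35 lb.
K₂O mass = 50%×23 + 7%×12 = 12.34 lb.
% K₂O = 12.34 / 35 = 35.2571%.

35.26% K₂O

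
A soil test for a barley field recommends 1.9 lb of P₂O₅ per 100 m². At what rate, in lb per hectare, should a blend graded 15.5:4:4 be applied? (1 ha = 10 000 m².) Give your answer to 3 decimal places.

4750.000 lb of product per hectare

Product per 100 m² = 1.9 / 4% = 47.5 lb.
Convert to per hectare: 47.5 × 100 = 4750 lb.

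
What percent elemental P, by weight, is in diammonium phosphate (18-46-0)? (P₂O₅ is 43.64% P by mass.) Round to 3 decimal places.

%P = 46 × 0.4364 = 20.0744%.

20.074% P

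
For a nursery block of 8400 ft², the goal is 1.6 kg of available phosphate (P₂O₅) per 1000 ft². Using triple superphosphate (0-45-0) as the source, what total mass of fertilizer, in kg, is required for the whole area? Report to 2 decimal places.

Product per 1000 ft² = 1.6 / 45% = 3.55556 kg.
Total product = 3.55556 × 8400 / 1000 = 29.8667 kg.

29.87 kg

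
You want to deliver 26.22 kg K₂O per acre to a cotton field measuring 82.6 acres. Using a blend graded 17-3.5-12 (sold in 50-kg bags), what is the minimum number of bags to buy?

361 bags

Product per acre = 26.22 / 12% = 218.5 kg.
Total product = 218.5 × 82.6 = 18048.1 kg.
Bags = ⌈18048.1 / 50⌉ = 361.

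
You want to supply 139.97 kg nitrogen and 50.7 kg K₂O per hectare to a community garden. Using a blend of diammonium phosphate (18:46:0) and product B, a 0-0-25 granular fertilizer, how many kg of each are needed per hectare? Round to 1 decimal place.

777.6 kg diammonium phosphate, 202.8 kg product B

Let a = kg of diammonium phosphate, b = kg of product B (per hectare).
N: 0.18·a + 0·b = 139.97
K₂O: 0·a + 0.25·b = 50.7
Solving simultaneously: a = 777.611, b = 202.8.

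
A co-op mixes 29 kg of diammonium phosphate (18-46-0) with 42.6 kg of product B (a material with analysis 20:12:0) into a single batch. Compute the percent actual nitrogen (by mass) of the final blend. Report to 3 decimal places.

19.190% N

Total mass = 29 + 42.6 = 71.6 kg.
N mass = 18%×29 + 20%×42.6 = 13.74 kg.
% N = 13.74 / 71.6 = 19.1899%.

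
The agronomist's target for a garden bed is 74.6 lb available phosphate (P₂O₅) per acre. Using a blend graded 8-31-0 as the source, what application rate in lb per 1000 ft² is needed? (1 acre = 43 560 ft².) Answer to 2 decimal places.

5.52 lb of product per thousand sq ft

Product per acre = 74.6 / 31% = 240.645 lb.
Convert to per 1000 ft²: 240.645 × 0.0229568 = 5.52445 lb.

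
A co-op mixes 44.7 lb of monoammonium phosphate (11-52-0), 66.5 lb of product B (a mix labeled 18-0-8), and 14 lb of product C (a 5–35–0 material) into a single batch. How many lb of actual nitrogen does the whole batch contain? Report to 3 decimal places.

17.587 lb N

N mass = 11%×44.7 + 18%×66.5 + 5%×14 = 17.587 lb.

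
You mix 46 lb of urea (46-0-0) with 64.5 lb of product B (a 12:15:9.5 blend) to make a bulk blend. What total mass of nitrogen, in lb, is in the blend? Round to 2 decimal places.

28.90 lb N

N mass = 46%×46 + 12%×64.5 = 28.9 lb.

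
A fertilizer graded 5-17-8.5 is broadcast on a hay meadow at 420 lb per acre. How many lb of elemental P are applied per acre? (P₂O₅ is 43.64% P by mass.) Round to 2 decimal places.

31.16 lb P per acre

P₂O₅ per acre = 420 × 17% = 71.4 lb.
Elemental P = 71.4 × 0.4364 = 31.159 lb per acre.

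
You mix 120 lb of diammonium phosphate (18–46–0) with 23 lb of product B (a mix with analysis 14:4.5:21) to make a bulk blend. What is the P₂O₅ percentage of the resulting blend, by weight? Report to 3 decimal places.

Total mass = 120 + 23 = 143 lb.
P₂O₅ mass = 46%×120 + 4.5%×23 = 56.235 lb.
% P₂O₅ = 56.235 / 143 = 39.3252%.

39.325% P₂O₅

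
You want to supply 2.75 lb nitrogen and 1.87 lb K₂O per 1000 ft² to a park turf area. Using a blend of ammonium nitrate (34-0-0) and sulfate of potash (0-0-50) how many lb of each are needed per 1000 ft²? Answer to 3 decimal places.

8.088 lb ammonium nitrate, 3.740 lb sulfate of potash

Per-1000 ft² balance (a = ammonium nitrate, b = sulfate of potash):
N: 0.34·a + 0·b = 2.75
K₂O: 0·a + 0.5·b = 1.87
Solving simultaneously: a = 8.08824, b = 3.74.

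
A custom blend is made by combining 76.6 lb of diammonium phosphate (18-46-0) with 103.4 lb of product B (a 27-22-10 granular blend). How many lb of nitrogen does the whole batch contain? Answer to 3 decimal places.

N mass = 18%×76.6 + 27%×103.4 = 41.706 lb.

41.706 lb N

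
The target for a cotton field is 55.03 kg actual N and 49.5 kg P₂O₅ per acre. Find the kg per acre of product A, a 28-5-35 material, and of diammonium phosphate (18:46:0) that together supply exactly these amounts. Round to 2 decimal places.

136.93 kg product A, 92.73 kg diammonium phosphate

Per-acre balance (a = product A, b = diammonium phosphate):
N: 0.28·a + 0.18·b = 55.03
P₂O₅: 0.05·a + 0.46·b = 49.5
From row1: a = (55.03 − 0.18·b) / 0.28.
Into row2: 0.05·(55.03 − 0.18·b)/0.28 + 0.46·b = 49.5 → b = 92.7254, a = 136.927.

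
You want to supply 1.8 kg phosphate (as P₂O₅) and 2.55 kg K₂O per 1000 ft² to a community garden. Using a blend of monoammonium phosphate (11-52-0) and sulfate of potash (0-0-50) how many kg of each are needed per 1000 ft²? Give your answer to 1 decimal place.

3.5 kg monoammonium phosphate, 5.1 kg sulfate of potash

Let a = kg of monoammonium phosphate, b = kg of sulfate of potash (per 1000 ft²).
P₂O₅: 0.52·a + 0·b = 1.8
K₂O: 0·a + 0.5·b = 2.55
Solving simultaneously: a = 3.46154, b = 5.1.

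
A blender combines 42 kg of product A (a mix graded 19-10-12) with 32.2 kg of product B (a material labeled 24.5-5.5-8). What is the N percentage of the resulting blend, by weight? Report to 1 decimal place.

21.4% N

Total mass = 42 + 32.2 = 74.2 kg.
N mass = 19%×42 + 24.5%×32.2 = 15.869 kg.
% N = 15.869 / 74.2 = 21.3868%.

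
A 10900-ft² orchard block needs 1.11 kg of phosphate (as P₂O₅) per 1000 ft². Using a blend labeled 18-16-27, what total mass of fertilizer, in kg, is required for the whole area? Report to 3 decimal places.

75.619 kg

Product per 1000 ft² = 1.11 / 16% = 6.9375 kg.
Total product = 6.9375 × 10900 / 1000 = 75.6188 kg.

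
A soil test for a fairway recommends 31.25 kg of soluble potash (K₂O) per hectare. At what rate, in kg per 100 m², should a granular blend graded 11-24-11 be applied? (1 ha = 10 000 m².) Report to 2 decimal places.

2.84 kg of product per hundred sq m

Product per hectare = 31.25 / 11% = 284.091 kg.
Convert to per 100 m²: 284.091 × 0.01 = 2.84091 kg.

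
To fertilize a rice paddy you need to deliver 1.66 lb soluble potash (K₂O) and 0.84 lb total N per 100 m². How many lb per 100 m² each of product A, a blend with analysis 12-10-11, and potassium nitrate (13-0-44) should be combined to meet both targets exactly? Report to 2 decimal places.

3.99 lb product A, 2.77 lb potassium nitrate

Let a = lb of product A, b = lb of potassium nitrate (per 100 m²).
K₂O: 0.11·a + 0.44·b = 1.66
N: 0.12·a + 0.13·b = 0.84
Eliminate a: (row1) − 0.11/0.12·(row2) → 0.320833·b = 0.89, so b = 2.77403.
Back-substitute: a = (1.66 − 0.44·2.77403) / 0.11 = 3.99481.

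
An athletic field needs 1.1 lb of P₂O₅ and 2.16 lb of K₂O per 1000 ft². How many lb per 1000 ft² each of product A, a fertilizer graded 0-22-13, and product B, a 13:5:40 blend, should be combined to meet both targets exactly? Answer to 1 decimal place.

4.1 lb product A, 4.1 lb product B

Per-1000 ft² balance (a = product A, b = product B):
P₂O₅: 0.22·a + 0.05·b = 1.1
K₂O: 0.13·a + 0.4·b = 2.16
Solving simultaneously: a = 4.07362, b = 4.07607.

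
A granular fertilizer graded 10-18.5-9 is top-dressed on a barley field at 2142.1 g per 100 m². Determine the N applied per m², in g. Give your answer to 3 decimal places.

nitrogen per 100 m² = 2142.1 × 10% = 214.21 g.
Convert to per m²: 214.21 × 0.01 = 2.1421 g.

2.142 g N per sq m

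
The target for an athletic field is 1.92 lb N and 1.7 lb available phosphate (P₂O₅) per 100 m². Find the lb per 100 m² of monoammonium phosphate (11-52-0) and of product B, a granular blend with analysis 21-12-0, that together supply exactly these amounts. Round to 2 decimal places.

1.32 lb monoammonium phosphate, 8.45 lb product B

Let a = lb of monoammonium phosphate, b = lb of product B (per 100 m²).
N: 0.11·a + 0.21·b = 1.92
P₂O₅: 0.52·a + 0.12·b = 1.7
Eliminate a: (row1) − 0.11/0.52·(row2) → 0.184615·b = 1.56038, so b = 8.45208.
Back-substitute: a = (1.92 − 0.21·8.45208) / 0.11 = 1.31875.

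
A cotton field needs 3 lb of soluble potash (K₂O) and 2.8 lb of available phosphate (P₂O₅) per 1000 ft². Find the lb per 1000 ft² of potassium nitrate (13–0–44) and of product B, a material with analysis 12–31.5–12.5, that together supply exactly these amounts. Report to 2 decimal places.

4.29 lb potassium nitrate, 8.89 lb product B

With a, b = lb per 1000 ft² of potassium nitrate and product B:
K₂O: 0.44·a + 0.125·b = 3
P₂O₅: 0·a + 0.315·b = 2.8
Solving simultaneously: a = 4.29293, b = 8.88889.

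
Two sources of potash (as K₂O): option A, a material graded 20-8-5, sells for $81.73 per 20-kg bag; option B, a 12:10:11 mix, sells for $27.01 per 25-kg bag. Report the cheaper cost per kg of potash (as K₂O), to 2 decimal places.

$9.82 per kg K₂O (option B)

option A: K₂O per bag = 20 × 5% = 1 kg; cost = 81.73 / 1 = $81.7300/kg K₂O.
option B: K₂O per bag = 25 × 11% = 2.75 kg; cost = 27.01 / 2.75 = $9.8218/kg K₂O.
option B is cheaper.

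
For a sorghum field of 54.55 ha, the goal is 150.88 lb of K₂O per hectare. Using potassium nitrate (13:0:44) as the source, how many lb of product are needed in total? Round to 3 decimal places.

Product per hectare = 150.88 / 44% = 342.909 lb.
Total product = 342.909 × 54.55 = 18705.6909 lb.

18705.691 lb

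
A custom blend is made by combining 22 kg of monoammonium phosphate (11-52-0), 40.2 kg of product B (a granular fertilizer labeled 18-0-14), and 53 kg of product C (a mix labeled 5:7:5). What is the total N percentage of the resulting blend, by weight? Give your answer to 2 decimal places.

10.68% N

Total mass = 22 + 40.2 + 53 = 115.2 kg.
N mass = 11%×22 + 18%×40.2 + 5%×53 = 12.306 kg.
% N = 12.306 / 115.2 = 10.6823%.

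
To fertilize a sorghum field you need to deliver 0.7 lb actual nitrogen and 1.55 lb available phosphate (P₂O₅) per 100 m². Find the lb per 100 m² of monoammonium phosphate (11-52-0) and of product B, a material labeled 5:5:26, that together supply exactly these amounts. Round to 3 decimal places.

2.073 lb monoammonium phosphate, 9.439 lb product B

With a, b = lb per 100 m² of monoammonium phosphate and product B:
N: 0.11·a + 0.05·b = 0.7
P₂O₅: 0.52·a + 0.05·b = 1.55
Eliminate a: (row1) − 0.11/0.52·(row2) → 0.0394231·b = 0.372115, so b = 9.43902.
Back-substitute: a = (0.7 − 0.05·9.43902) / 0.11 = 2.07317.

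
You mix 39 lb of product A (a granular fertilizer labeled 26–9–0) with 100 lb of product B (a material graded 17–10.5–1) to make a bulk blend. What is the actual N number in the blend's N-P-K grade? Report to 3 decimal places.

Total mass = 39 + 100 = 139 lb.
N mass = 26%×39 + 17%×100 = 27.14 lb.
% N = 27.14 / 139 = 19.5252%.

19.525% N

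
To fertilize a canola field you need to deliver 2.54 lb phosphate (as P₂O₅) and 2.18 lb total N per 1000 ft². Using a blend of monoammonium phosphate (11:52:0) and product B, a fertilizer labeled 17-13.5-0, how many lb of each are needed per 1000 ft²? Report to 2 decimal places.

With a, b = lb per 1000 ft² of monoammonium phosphate and product B:
P₂O₅: 0.52·a + 0.135·b = 2.54
N: 0.11·a + 0.17·b = 2.18
Eliminate b: (row1) − 0.135/0.17·(row2) → 0.432647·a = 0.808824, so a = 1.86948.
Then b = (2.18 − 0.11·1.86948) / 0.17 = 11.6139.

1.87 lb monoammonium phosphate, 11.61 lb product B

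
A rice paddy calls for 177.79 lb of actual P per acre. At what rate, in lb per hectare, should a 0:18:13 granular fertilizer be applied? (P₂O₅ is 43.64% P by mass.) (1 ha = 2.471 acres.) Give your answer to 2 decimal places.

As P₂O₅: 177.79 / 0.4364 = 407.401 lb per acre.
Product per acre = 407.401 / 18% = 2263.34 lb.
Convert to per hectare: 2263.34 × 2.471 = 5592.717 lb.

5592.72 lb of product per hectare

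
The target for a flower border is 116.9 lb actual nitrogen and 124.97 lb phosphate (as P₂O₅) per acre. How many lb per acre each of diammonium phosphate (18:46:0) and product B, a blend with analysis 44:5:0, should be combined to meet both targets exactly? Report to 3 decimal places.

254.094 lb diammonium phosphate, 161.734 lb product B

With a, b = lb per acre of diammonium phosphate and product B:
N: 0.18·a + 0.44·b = 116.9
P₂O₅: 0.46·a + 0.05·b = 124.97
From row1: a = (116.9 − 0.44·b) / 0.18.
Into row2: 0.46·(116.9 − 0.44·b)/0.18 + 0.05·b = 124.97 → b = 161.7342, a = 254.0941.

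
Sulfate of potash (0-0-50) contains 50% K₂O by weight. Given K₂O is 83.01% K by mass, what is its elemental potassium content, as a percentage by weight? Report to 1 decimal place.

%K = 50 × 0.8301 = 41.505%.

41.5% K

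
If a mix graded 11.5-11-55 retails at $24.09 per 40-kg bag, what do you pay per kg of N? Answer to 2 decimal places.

$5.24 per kg N

N in bag = 40 × 11.5% = 4.6 kg.
Cost per kg N = $24.09 / 4.6 = $5.2370.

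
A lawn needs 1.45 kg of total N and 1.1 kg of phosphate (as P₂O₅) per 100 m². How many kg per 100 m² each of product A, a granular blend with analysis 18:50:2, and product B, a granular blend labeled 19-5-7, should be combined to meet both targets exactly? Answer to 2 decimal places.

Per-100 m² balance (a = product A, b = product B):
N: 0.18·a + 0.19·b = 1.45
P₂O₅: 0.5·a + 0.05·b = 1.1
Solving simultaneously: a = 1.58721, b = 6.12791.

1.59 kg product A, 6.13 kg product B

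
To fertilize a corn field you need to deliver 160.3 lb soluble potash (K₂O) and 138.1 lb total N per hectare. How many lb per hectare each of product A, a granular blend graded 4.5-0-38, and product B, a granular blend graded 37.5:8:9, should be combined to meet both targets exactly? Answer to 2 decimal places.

Let a = lb of product A, b = lb of product B (per hectare).
K₂O: 0.38·a + 0.09·b = 160.3
N: 0.045·a + 0.375·b = 138.1
From row1: a = (160.3 − 0.09·b) / 0.38.
Into row2: 0.045·(160.3 − 0.09·b)/0.38 + 0.375·b = 138.1 → b = 326.938, a = 344.4095.

344.41 lb product A, 326.94 lb product B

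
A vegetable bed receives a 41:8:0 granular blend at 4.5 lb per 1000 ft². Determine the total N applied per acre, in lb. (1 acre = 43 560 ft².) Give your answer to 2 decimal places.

80.37 lb N per acre

nitrogen per 1000 ft² = 4.5 × 41% = 1.845 lb.
Convert to per acre: 1.845 × 43.56 = 80.3682 lb.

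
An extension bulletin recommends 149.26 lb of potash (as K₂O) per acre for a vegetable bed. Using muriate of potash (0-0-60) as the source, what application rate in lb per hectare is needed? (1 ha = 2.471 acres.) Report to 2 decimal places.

614.70 lb of product per hectare

Product per acre = 149.26 / 60% = 248.767 lb.
Convert to per hectare: 248.767 × 2.471 = 614.702 lb.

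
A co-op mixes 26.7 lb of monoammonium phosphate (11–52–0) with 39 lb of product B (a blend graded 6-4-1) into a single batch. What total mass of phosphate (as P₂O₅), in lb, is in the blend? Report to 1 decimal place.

15.4 lb P₂O₅

P₂O₅ mass = 52%×26.7 + 4%×39 = 15.444 lb.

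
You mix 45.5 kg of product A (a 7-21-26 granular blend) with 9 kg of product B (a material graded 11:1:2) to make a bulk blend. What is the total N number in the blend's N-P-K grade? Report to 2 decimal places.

Total mass = 45.5 + 9 = 54.5 kg.
N mass = 7%×45.5 + 11%×9 = 4.175 kg.
% N = 4.175 / 54.5 = 7.66055%.

7.66% N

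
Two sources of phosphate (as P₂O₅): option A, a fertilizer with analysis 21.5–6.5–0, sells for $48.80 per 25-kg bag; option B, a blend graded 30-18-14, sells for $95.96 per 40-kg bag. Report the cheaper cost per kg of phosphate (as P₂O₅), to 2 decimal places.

option A: P₂O₅ per bag = 25 × 6.5% = 1.625 kg; cost = 48.80 / 1.625 = $30.0308/kg P₂O₅.
option B: P₂O₅ per bag = 40 × 18% = 7.2 kg; cost = 95.96 / 7.2 = $13.3278/kg P₂O₅.
option B is cheaper.

$13.33 per kg P₂O₅ (option B)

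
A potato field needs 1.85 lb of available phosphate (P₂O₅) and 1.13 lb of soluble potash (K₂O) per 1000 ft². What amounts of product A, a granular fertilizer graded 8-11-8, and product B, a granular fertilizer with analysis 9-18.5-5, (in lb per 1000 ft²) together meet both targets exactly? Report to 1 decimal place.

Let a = lb of product A, b = lb of product B (per 1000 ft²).
P₂O₅: 0.11·a + 0.185·b = 1.85
K₂O: 0.08·a + 0.05·b = 1.13
Solving simultaneously: a = 12.5323, b = 2.54839.

12.5 lb product A, 2.5 lb product B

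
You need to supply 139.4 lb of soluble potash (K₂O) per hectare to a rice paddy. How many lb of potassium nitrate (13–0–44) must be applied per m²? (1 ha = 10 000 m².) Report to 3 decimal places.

Product per hectare = 139.4 / 44% = 316.818 lb.
Convert to per m²: 316.818 × 0.0001 = 0.0316818 lb.

0.032 lb of product per sq m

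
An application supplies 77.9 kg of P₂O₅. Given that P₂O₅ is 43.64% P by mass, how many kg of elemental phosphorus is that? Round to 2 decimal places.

34.00 kg P

P = 77.9 × 0.4364 = 33.9956 kg.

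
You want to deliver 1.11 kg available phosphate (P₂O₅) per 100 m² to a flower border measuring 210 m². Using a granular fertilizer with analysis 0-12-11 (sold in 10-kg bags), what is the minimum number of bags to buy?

2 bags

Product per 100 m² = 1.11 / 12% = 9.25 kg.
Total product = 9.25 × 210 / 100 = 19.425 kg.
Bags = ⌈19.425 / 10⌉ = 2.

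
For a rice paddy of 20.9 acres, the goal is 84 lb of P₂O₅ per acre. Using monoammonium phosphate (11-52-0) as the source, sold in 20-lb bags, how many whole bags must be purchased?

Product per acre = 84 / 52% = 161.538 lb.
Total product = 161.538 × 20.9 = 3376.15 lb.
Bags = ⌈3376.15 / 20⌉ = 169.

169 bags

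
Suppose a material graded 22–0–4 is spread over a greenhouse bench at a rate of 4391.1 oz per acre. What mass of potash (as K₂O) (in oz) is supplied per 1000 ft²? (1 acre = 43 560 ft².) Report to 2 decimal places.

4.03 oz K₂O per thousand sq ft

K₂O per acre = 4391.1 × 4% = 175.644 oz.
Convert to per 1000 ft²: 175.644 × 0.0229568 = 4.03223 oz.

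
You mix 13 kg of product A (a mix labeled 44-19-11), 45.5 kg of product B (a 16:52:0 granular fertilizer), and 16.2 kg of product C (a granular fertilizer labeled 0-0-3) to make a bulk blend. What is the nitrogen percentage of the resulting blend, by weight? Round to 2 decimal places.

17.40% N

Total mass = 13 + 45.5 + 16.2 = 74.7 kg.
N mass = 44%×13 + 16%×45.5 + 0%×16.2 = 13 kg.
% N = 13 / 74.7 = 17.4029%.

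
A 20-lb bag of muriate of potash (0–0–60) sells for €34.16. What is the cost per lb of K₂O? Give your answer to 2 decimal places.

€2.85 per lb K₂O

K₂O in bag = 20 × 60% = 12 lb.
Cost per lb K₂O = €34.16 / 12 = €2.8467.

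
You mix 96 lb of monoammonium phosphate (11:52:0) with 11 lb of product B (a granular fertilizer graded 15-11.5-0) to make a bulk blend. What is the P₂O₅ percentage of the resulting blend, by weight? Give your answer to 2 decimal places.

47.84% P₂O₅

Total mass = 96 + 11 = 107 lb.
P₂O₅ mass = 52%×96 + 11.5%×11 = 51.185 lb.
% P₂O₅ = 51.185 / 107 = 47.8364%.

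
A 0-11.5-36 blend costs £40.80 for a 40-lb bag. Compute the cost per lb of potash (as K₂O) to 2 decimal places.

£2.83 per lb K₂O

K₂O in bag = 40 × 36% = 14.4 lb.
Cost per lb K₂O = £40.80 / 14.4 = £2.8333.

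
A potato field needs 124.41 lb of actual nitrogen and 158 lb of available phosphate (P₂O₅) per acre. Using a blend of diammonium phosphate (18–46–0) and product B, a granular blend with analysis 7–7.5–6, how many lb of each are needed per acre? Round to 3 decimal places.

92.473 lb diammonium phosphate, 1539.497 lb product B

Per-acre balance (a = diammonium phosphate, b = product B):
N: 0.18·a + 0.07·b = 124.41
P₂O₅: 0.46·a + 0.075·b = 158
From row1: a = (124.41 − 0.07·b) / 0.18.
Into row2: 0.46·(124.41 − 0.07·b)/0.18 + 0.075·b = 158 → b = 1539.4973, a = 92.4733.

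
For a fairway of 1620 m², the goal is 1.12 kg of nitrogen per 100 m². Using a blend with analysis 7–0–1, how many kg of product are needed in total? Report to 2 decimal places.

Product per 100 m² = 1.12 / 7% = 16 kg.
Total product = 16 × 1620 / 100 = 259.2 kg.

259.20 kg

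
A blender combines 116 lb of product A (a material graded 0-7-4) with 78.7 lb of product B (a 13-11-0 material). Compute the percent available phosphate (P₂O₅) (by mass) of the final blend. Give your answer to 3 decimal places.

Total mass = 116 + 78.7 = 194.7 lb.
P₂O₅ mass = 7%×116 + 11%×78.7 = 16.777 lb.
% P₂O₅ = 16.777 / 194.7 = 8.61685%.

8.617% P₂O₅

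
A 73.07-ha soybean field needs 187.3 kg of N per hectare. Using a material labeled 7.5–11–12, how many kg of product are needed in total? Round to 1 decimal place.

Product per hectare = 187.3 / 7.5% = 2497.33 kg.
Total product = 2497.33 × 73.07 = 182480.147 kg.

182480.1 kg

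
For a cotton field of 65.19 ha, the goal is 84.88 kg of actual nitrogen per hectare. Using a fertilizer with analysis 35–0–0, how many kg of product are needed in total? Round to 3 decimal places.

15809.506 kg

Product per hectare = 84.88 / 35% = 242.514 kg.
Total product = 242.514 × 65.19 = 15809.5063 kg.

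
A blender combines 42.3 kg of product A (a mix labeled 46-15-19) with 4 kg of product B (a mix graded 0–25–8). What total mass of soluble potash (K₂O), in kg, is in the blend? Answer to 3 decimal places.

8.357 kg K₂O

K₂O mass = 19%×42.3 + 8%×4 = 8.357 kg.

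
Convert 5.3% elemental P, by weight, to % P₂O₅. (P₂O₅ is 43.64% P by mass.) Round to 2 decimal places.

12.14% P₂O₅

%P₂O₅ = 5.3 / 0.4364 = 12.1448%.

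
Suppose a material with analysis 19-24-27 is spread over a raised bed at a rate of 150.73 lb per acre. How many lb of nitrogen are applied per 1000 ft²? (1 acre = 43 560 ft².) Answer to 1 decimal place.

nitrogen per acre = 150.73 × 19% = 28.6387 lb.
Convert to per 1000 ft²: 28.6387 × 0.0229568 = 0.657454 lb.

0.7 lb N per thousand sq ft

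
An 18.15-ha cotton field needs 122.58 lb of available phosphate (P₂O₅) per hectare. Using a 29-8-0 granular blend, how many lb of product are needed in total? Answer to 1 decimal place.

27810.3 lb

Product per hectare = 122.58 / 8% = 1532.25 lb.
Total product = 1532.25 × 18.15 = 27810.34 lb.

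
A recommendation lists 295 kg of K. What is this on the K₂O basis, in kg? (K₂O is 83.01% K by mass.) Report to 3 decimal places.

K₂O = 295 / 0.8301 = 355.3789 kg.

355.379 kg K₂O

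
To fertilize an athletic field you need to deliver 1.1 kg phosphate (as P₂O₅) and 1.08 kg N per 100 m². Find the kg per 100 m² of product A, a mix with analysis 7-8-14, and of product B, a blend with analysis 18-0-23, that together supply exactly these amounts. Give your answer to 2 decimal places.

13.75 kg product A, 0.65 kg product B

With a, b = kg per 100 m² of product A and product B:
P₂O₅: 0.08·a + 0·b = 1.1
N: 0.07·a + 0.18·b = 1.08
Eliminate b: (row1) − 0/0.18·(row2) → 0.08·a = 1.1, so a = 13.75.
Then b = (1.08 − 0.07·13.75) / 0.18 = 0.652778.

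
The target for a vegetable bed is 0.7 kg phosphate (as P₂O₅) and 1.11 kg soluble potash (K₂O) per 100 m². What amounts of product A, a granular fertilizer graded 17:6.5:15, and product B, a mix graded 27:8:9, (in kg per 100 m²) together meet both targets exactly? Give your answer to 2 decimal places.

Let a = kg of product A, b = kg of product B (per 100 m²).
P₂O₅: 0.065·a + 0.08·b = 0.7
K₂O: 0.15·a + 0.09·b = 1.11
From row1: a = (0.7 − 0.08·b) / 0.065.
Into row2: 0.15·(0.7 − 0.08·b)/0.065 + 0.09·b = 1.11 → b = 5.34146, a = 4.19512.

4.20 kg product A, 5.34 kg product B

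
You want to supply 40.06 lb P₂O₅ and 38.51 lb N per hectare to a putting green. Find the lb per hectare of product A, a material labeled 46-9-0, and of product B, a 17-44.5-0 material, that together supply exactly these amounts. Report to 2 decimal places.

54.52 lb product A, 79.00 lb product B

Per-hectare balance (a = product A, b = product B):
P₂O₅: 0.09·a + 0.445·b = 40.06
N: 0.46·a + 0.17·b = 38.51
Solving simultaneously: a = 54.5235, b = 78.9952.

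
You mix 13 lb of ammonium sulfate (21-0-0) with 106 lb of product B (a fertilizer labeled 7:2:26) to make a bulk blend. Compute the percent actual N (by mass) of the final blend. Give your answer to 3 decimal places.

8.529% N

Total mass = 13 + 106 = 119 lb.
N mass = 21%×13 + 7%×106 = 10.15 lb.
% N = 10.15 / 119 = 8.52941%.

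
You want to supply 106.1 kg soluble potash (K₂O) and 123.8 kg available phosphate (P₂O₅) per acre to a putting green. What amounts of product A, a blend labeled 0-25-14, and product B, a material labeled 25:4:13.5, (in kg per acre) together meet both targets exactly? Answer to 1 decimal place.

Per-acre balance (a = product A, b = product B):
K₂O: 0.14·a + 0.135·b = 106.1
P₂O₅: 0.25·a + 0.04·b = 123.8
From row1: a = (106.1 − 0.135·b) / 0.14.
Into row2: 0.25·(106.1 − 0.135·b)/0.14 + 0.04·b = 123.8 → b = 326.572, a = 442.948.

442.9 kg product A, 326.6 kg product B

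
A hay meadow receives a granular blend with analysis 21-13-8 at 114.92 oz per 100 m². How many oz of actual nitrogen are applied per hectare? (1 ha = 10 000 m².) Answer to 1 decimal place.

2413.3 oz N per hectare

nitrogen per 100 m² = 114.92 × 21% = 24.1332 oz.
Convert to per hectare: 24.1332 × 100 = 2413.32 oz.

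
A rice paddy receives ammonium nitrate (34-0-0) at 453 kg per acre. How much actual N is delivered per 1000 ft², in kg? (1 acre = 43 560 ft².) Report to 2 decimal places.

3.54 kg N per thousand sq ft

nitrogen per acre = 453 × 34% = 154.02 kg.
Convert to per 1000 ft²: 154.02 × 0.0229568 = 3.53581 kg.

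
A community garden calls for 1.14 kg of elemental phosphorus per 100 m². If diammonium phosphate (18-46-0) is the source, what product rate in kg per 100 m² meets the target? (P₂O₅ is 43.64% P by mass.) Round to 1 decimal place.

5.7 kg of product per hundred sq m

As P₂O₅: 1.14 / 0.4364 = 2.61228 kg per 100 m².
Product per 100 m² = 2.61228 / 46% = 5.67887 kg.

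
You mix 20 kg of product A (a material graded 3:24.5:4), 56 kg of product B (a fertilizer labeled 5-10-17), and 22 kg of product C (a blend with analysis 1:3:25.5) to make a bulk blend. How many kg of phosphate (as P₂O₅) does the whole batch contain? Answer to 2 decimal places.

P₂O₅ mass = 24.5%×20 + 10%×56 + 3%×22 = 11.16 kg.

11.16 kg P₂O₅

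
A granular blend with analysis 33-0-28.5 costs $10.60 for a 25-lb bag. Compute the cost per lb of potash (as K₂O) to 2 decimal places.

K₂O in bag = 25 × 28.5% = 7.125 lb.
Cost per lb K₂O = $10.60 / 7.125 = $1.4877.

$1.49 per lb K₂O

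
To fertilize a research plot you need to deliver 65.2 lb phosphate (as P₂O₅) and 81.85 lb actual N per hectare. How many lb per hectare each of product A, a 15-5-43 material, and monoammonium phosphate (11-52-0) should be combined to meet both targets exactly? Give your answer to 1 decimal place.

488.1 lb product A, 78.4 lb monoammonium phosphate

With a, b = lb per hectare of product A and monoammonium phosphate:
P₂O₅: 0.05·a + 0.52·b = 65.2
N: 0.15·a + 0.11·b = 81.85
Solving simultaneously: a = 488.138, b = 78.4483.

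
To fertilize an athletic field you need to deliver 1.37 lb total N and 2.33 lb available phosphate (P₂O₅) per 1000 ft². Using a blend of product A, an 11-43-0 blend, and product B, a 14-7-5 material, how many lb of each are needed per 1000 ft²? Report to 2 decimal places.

4.39 lb product A, 6.34 lb product B

Per-1000 ft² balance (a = product A, b = product B):
N: 0.11·a + 0.14·b = 1.37
P₂O₅: 0.43·a + 0.07·b = 2.33
Eliminate a: (row1) − 0.11/0.43·(row2) → 0.122093·b = 0.773953, so b = 6.33905.
Back-substitute: a = (1.37 − 0.14·6.33905) / 0.11 = 4.38667.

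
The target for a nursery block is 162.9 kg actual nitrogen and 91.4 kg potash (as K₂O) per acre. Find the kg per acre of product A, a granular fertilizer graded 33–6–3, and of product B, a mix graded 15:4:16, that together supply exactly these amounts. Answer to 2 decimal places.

Let a = kg of product A, b = kg of product B (per acre).
N: 0.33·a + 0.15·b = 162.9
K₂O: 0.03·a + 0.16·b = 91.4
Solving simultaneously: a = 255.776, b = 523.292.

255.78 kg product A, 523.29 kg product B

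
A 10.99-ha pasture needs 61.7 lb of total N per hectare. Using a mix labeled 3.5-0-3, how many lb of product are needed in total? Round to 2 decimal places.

Product per hectare = 61.7 / 3.5% = 1762.86 lb.
Total product = 1762.86 × 10.99 = 19373.8 lb.

19373.80 lb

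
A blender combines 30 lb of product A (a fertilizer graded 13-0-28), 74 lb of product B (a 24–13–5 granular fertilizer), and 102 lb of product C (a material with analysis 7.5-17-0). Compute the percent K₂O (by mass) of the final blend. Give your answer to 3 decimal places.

Total mass = 30 + 74 + 102 = 206 lb.
K₂O mass = 28%×30 + 5%×74 + 0%×102 = 12.1 lb.
% K₂O = 12.1 / 206 = 5.87379%.

5.874% K₂O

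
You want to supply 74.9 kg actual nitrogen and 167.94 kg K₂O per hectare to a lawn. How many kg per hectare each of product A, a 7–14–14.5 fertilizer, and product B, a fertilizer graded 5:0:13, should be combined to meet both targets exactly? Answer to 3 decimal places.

724.324 kg product A, 483.946 kg product B

With a, b = kg per hectare of product A and product B:
N: 0.07·a + 0.05·b = 74.9
K₂O: 0.145·a + 0.13·b = 167.94
From row1: a = (74.9 − 0.05·b) / 0.07.
Into row2: 0.145·(74.9 − 0.05·b)/0.07 + 0.13·b = 167.94 → b = 483.9459, a = 724.3243.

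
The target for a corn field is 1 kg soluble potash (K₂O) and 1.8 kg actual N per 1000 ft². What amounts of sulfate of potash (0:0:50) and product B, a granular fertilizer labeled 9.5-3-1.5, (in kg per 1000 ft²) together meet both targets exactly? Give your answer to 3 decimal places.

1.432 kg sulfate of potash, 18.947 kg product B

Per-1000 ft² balance (a = sulfate of potash, b = product B):
K₂O: 0.5·a + 0.015·b = 1
N: 0·a + 0.095·b = 1.8
Solving simultaneously: a = 1.43158, b = 18.9474.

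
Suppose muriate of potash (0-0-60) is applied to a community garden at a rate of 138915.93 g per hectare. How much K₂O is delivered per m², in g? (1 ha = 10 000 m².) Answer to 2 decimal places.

8.33 g K₂O per sq m

K₂O per hectare = 138915.93 × 60% = 83349.6 g.
Convert to per m²: 83349.6 × 0.0001 = 8.33496 g.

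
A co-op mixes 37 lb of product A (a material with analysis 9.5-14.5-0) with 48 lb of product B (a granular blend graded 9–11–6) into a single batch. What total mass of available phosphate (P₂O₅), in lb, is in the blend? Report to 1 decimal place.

P₂O₅ mass = 14.5%×37 + 11%×48 = 10.645 lb.

10.6 lb P₂O₅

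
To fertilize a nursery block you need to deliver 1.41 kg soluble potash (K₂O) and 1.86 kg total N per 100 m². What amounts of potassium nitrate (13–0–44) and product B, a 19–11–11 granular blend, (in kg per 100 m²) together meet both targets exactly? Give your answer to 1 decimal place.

0.9 kg potassium nitrate, 9.2 kg product B

Let a = kg of potassium nitrate, b = kg of product B (per 100 m²).
K₂O: 0.44·a + 0.11·b = 1.41
N: 0.13·a + 0.19·b = 1.86
Eliminate a: (row1) − 0.44/0.13·(row2) → -0.533077·b = -4.88538, so b = 9.1645.
Back-substitute: a = (1.41 − 0.11·9.1645) / 0.44 = 0.91342.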